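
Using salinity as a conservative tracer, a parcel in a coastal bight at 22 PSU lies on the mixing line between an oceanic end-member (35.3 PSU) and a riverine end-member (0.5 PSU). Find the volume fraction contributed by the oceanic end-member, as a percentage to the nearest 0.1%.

61.8%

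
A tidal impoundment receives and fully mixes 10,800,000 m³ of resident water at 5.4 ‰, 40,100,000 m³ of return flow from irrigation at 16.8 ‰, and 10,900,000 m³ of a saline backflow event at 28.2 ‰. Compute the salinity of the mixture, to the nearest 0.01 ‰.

Total salt / total volume:
salt = 10,800,000×5.4 + 40,100,000×16.8 + 10,900,000×28.2 = 58,320,000 + 673,680,000 + 307,380,000 = 1,039,380,000
volume = 10,800,000 + 40,100,000 + 10,900,000 = 61,800,000 m³
S = 1,039,380,000 / 61,800,000 = 16.8184 ‰

16.82 ‰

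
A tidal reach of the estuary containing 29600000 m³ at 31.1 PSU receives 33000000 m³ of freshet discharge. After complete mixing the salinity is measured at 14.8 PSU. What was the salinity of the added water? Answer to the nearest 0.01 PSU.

Salt balance: 29,600,000×31.1 + 33,000,000×S = 62,600,000×14.8
920,560,000 + 33,000,000·S = 926,480,000
S = (926,480,000 − 920,560,000) / 33,000,000 = 0.1794 PSU

0.18 PSU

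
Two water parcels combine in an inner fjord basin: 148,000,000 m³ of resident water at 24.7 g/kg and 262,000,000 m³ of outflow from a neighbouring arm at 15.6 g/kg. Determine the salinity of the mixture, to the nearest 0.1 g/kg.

18.9 g/kg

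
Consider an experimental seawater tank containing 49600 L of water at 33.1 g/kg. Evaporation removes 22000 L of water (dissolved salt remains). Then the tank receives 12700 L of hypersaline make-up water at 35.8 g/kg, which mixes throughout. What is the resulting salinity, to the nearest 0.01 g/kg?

After evaporation: salt = 49,600×33.1 = 1,641,760; volume = 49,600 − 22,000 = 27,600 L
After mixing: salt = 1,641,760 + 12,700×35.8 = 2,096,420; volume = 27,600 + 12,700 = 40,300 L
S = 2,096,420 / 40,300 = 52.0203 g/kg

52.02 g/kg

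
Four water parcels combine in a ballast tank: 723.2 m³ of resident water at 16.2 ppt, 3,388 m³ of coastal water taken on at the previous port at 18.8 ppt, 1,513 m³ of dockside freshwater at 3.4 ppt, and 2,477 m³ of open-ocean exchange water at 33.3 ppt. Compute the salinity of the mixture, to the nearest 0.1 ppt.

By conservation of dissolved salt,
salt = 723.2×16.2 + 3,388×18.8 + 1,513×3.4 + 2,477×33.3 = 11,715.84 + 63,694.4 + 5,144.2 + 82,484.1 = 163,038.54
volume = 723.2 + 3,388 + 1,513 + 2,477 = 8,101.2 m³
S = 163,038.54 / 8,101.2 = 20.125 ppt

20.1 ppt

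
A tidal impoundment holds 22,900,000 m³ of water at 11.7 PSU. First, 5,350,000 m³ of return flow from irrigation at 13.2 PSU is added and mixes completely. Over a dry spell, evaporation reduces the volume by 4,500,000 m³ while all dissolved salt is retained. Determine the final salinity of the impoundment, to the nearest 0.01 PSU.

After mixing: salt = 22,900,000×11.7 + 5,350,000×13.2 = 338,550,000; volume = 28,250,000 m³
After evaporation: salt unchanged = 338,550,000; volume = 28,250,000 − 4,500,000 = 23,750,000 m³
S = 338,550,000 / 23,750,000 = 14.2547 PSU

14.25 PSU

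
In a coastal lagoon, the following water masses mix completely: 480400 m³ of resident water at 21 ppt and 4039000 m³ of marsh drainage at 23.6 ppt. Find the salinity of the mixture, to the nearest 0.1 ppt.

23.3 ppt

Weighted by volume,
salt = 480,400×21 + 4,039,000×23.6 = 10,088,400 + 95,320,400 = 105,408,800
volume = 480,400 + 4,039,000 = 4,519,400 m³
S = 105,408,800 / 4,519,400 = 23.324 ppt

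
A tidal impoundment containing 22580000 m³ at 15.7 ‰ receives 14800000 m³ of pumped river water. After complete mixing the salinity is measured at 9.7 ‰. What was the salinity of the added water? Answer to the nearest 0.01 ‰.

0.55 ‰

Salt balance: 22,580,000×15.7 + 14,800,000×S = 37,380,000×9.7
354,506,000 + 14,800,000·S = 362,586,000
S = (362,586,000 − 354,506,000) / 14,800,000 = 0.5459 ‰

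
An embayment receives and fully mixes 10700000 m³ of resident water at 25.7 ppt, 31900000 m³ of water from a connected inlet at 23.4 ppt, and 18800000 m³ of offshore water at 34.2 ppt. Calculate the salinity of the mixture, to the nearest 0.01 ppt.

27.11 ppt

Total salt / total volume:
salt = 10,700,000×25.7 + 31,900,000×23.4 + 18,800,000×34.2 = 274,990,000 + 746,460,000 + 642,960,000 = 1,664,410,000
volume = 10,700,000 + 31,900,000 + 18,800,000 = 61,400,000 m³
S = 1,664,410,000 / 61,400,000 = 27.1077 ppt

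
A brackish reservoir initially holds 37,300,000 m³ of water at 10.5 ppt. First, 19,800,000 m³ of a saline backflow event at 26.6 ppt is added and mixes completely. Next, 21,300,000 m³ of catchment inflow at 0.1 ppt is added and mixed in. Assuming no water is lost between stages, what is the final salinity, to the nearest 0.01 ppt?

Weighted by volume,
Initial salt = 37,300,000×10.5 = 391,650,000
After stage 1: salt = 391,650,000 + 19,800,000×26.6 = 918,330,000; volume = 57,100,000 m³; S = 16.083 ppt
After stage 2: salt = 918,330,000 + 21,300,000×0.1 = 920,460,000; volume = 78,400,000 m³
S = 920,460,000 / 78,400,000 = 11.7406 ppt

11.74 ppt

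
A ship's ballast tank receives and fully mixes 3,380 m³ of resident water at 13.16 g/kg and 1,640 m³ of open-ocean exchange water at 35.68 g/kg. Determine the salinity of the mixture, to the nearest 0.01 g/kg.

20.52 g/kg

Conserving salt mass:
salt = 3,380×13.16 + 1,640×35.68 = 44,480.8 + 58,515.2 = 102,996
volume = 3,380 + 1,640 = 5,020 m³
S = 102,996 / 5,020 = 20.5171 g/kg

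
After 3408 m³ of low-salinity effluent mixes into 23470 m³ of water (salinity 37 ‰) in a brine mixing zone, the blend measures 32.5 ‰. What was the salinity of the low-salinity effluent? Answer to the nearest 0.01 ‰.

Salt balance: 23,470×37 + 3,408×S = 26,878×32.5
868,390 + 3,408·S = 873,535
S = (873,535 − 868,390) / 3,408 = 1.5097 ‰

1.51 ‰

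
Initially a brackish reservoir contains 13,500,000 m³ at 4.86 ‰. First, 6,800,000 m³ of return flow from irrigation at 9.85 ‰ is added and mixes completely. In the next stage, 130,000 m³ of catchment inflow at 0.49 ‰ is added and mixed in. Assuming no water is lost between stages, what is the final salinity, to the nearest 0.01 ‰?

6.49 ‰

Salt balance:
Initial salt = 13,500,000×4.86 = 65,610,000
After stage 1: salt = 65,610,000 + 6,800,000×9.85 = 132,590,000; volume = 20,300,000 m³; S = 6.532 ‰
After stage 2: salt = 132,590,000 + 130,000×0.49 = 132,653,700; volume = 20,430,000 m³
S = 132,653,700 / 20,430,000 = 6.4931 ‰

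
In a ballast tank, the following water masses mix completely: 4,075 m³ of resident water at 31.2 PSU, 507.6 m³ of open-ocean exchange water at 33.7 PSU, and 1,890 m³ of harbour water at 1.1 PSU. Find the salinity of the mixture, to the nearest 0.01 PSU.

22.61 PSU

Salt balance:
salt = 4,075×31.2 + 507.6×33.7 + 1,890×1.1 = 127,140 + 17,106.12 + 2,079 = 146,325.12
volume = 4,075 + 507.6 + 1,890 = 6,472.6 m³
S = 146,325.12 / 6,472.6 = 22.6069 PSU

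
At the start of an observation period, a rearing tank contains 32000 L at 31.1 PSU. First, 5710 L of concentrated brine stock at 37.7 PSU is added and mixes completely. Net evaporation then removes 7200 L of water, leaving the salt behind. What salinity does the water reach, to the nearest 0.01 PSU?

39.67 PSU

After mixing: salt = 32,000×31.1 + 5,710×37.7 = 1,210,467; volume = 37,710 L
After evaporation: salt unchanged = 1,210,467; volume = 37,710 − 7,200 = 30,510 L
S = 1,210,467 / 30,510 = 39.6744 PSU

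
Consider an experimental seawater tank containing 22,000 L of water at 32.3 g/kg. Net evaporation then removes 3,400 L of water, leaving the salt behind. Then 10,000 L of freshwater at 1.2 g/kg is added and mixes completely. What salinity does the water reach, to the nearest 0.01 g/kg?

After evaporation: salt = 22,000×32.3 = 710,600; volume = 22,000 − 3,400 = 18,600 L
After mixing: salt = 710,600 + 10,000×1.2 = 722,600; volume = 18,600 + 10,000 = 28,600 L
S = 722,600 / 28,600 = 25.2657 g/kg

25.27 g/kg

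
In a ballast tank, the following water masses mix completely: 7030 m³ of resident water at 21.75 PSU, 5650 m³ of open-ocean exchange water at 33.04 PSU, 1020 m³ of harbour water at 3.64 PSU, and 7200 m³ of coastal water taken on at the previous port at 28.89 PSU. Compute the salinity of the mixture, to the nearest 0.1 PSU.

26.4 PSU

Conserving salt mass:
salt = 7,030×21.75 + 5,650×33.04 + 1,020×3.64 + 7,200×28.89 = 152,902.5 + 186,676 + 3,712.8 + 208,008 = 551,299.3
volume = 7,030 + 5,650 + 1,020 + 7,200 = 20,900 m³
S = 551,299.3 / 20,900 = 26.378 PSU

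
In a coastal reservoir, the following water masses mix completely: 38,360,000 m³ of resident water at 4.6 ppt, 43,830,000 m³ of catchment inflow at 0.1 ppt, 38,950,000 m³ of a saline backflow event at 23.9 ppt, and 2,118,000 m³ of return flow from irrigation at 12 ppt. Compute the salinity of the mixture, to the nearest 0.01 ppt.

9.23 ppt

Total salt / total volume:
salt = 38,360,000×4.6 + 43,830,000×0.1 + 38,950,000×23.9 + 2,118,000×12 = 176,456,000 + 4,383,000 + 930,905,000 + 25,416,000 = 1,137,160,000
volume = 38,360,000 + 43,830,000 + 38,950,000 + 2,118,000 = 123,258,000 m³
S = 1,137,160,000 / 123,258,000 = 9.2259 ppt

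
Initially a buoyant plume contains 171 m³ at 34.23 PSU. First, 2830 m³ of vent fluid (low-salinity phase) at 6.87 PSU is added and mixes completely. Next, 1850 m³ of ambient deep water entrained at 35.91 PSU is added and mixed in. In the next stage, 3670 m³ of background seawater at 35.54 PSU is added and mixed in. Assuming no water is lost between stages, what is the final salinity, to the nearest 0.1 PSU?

Conserving salt mass:
Initial salt = 171×34.23 = 5,853.33
After stage 1: salt = 5,853.33 + 2,830×6.87 = 25,295.43; volume = 3,001 m³; S = 8.429 PSU
After stage 2: salt = 25,295.43 + 1,850×35.91 = 91,728.93; volume = 4,851 m³; S = 18.909 PSU
After stage 3: salt = 91,728.93 + 3,670×35.54 = 222,160.73; volume = 8,521 m³
S = 222,160.73 / 8,521 = 26.0721 PSU

26.1 PSU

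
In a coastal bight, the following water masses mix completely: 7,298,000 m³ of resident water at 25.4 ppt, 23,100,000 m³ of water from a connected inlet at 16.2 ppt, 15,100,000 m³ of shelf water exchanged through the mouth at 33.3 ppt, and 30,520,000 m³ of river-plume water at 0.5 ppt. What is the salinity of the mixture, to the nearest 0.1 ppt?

Salt balance:
salt = 7,298,000×25.4 + 23,100,000×16.2 + 15,100,000×33.3 + 30,520,000×0.5 = 185,369,200 + 374,220,000 + 502,830,000 + 15,260,000 = 1,077,679,200
volume = 7,298,000 + 23,100,000 + 15,100,000 + 30,520,000 = 76,018,000 m³
S = 1,077,679,200 / 76,018,000 = 14.177 ppt

14.2 ppt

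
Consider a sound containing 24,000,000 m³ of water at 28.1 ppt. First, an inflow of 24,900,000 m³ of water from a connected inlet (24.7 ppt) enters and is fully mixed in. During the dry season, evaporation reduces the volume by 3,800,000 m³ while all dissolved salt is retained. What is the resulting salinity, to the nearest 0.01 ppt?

After mixing: salt = 24,000,000×28.1 + 24,900,000×24.7 = 1,289,430,000; volume = 48,900,000 m³
After evaporation: salt unchanged = 1,289,430,000; volume = 48,900,000 − 3,800,000 = 45,100,000 m³
S = 1,289,430,000 / 45,100,000 = 28.5905 ppt

28.59 ppt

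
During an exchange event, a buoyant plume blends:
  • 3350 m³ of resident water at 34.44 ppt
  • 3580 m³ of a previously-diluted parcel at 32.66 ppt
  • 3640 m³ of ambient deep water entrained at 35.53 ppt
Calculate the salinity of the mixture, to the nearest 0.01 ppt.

34.21 ppt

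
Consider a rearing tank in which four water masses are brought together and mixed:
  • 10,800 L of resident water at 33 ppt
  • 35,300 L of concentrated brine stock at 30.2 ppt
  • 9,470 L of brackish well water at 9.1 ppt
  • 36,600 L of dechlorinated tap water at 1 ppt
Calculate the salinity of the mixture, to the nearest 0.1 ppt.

Total salt / total volume:
salt = 10,800×33 + 35,300×30.2 + 9,470×9.1 + 36,600×1 = 356,400 + 1,066,060 + 86,177 + 36,600 = 1,545,237
volume = 10,800 + 35,300 + 9,470 + 36,600 = 92,170 L
S = 1,545,237 / 92,170 = 16.765 ppt

16.8 ppt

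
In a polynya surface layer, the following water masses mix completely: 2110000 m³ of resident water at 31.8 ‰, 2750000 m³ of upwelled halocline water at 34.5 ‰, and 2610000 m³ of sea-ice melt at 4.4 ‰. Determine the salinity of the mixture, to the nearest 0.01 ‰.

23.22 ‰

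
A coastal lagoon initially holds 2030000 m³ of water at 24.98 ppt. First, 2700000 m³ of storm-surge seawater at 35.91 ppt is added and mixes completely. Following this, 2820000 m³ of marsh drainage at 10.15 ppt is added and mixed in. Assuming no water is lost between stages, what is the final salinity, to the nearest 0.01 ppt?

Salt balance:
Initial salt = 2,030,000×24.98 = 50,709,400
After stage 1: salt = 50,709,400 + 2,700,000×35.91 = 147,666,400; volume = 4,730,000 m³; S = 31.219 ppt
After stage 2: salt = 147,666,400 + 2,820,000×10.15 = 176,289,400; volume = 7,550,000 m³
S = 176,289,400 / 7,550,000 = 23.3496 ppt

23.35 ppt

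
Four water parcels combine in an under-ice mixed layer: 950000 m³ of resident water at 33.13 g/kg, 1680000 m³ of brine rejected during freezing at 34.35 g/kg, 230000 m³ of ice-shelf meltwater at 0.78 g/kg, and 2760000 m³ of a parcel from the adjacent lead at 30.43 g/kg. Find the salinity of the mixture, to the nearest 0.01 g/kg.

30.84 g/kg

Mass of salt is conserved:
salt = 950,000×33.13 + 1,680,000×34.35 + 230,000×0.78 + 2,760,000×30.43 = 31,473,500 + 57,708,000 + 179,400 + 83,986,800 = 173,347,700
volume = 950,000 + 1,680,000 + 230,000 + 2,760,000 = 5,620,000 m³
S = 173,347,700 / 5,620,000 = 30.8448 g/kg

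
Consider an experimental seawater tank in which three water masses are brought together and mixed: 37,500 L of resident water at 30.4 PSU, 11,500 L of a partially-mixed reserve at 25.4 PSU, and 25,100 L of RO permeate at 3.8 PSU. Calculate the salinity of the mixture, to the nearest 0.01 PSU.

20.61 PSU

Salt balance:
salt = 37,500×30.4 + 11,500×25.4 + 25,100×3.8 = 1,140,000 + 292,100 + 95,380 = 1,527,480
volume = 37,500 + 11,500 + 25,100 = 74,100 L
S = 1,527,480 / 74,100 = 20.6138 PSU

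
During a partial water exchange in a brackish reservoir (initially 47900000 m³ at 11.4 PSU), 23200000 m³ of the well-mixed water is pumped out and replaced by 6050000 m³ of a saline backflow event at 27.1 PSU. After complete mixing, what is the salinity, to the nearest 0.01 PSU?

14.49 PSU

Remaining after removal: 24,700,000 m³ at 11.4 PSU (salt = 281,580,000)
After addition: salt = 281,580,000 + 6,050,000×27.1 = 445,535,000; volume = 30,750,000 m³
S = 445,535,000 / 30,750,000 = 14.4889 PSU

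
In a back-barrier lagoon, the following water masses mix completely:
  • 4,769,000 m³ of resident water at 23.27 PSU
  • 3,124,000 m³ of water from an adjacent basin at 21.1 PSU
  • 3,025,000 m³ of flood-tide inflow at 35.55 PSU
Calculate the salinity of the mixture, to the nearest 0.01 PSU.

26.05 PSU

By conservation of dissolved salt,
salt = 4,769,000×23.27 + 3,124,000×21.1 + 3,025,000×35.55 = 110,974,630 + 65,916,400 + 107,538,750 = 284,429,780
volume = 4,769,000 + 3,124,000 + 3,025,000 = 10,918,000 m³
S = 284,429,780 / 10,918,000 = 26.0515 PSU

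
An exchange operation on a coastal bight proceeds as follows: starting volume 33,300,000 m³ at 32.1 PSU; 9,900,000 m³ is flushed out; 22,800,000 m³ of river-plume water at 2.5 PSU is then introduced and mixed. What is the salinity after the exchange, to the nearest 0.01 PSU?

Remaining after removal: 23,400,000 m³ at 32.1 PSU (salt = 751,140,000)
After addition: salt = 751,140,000 + 22,800,000×2.5 = 808,140,000; volume = 46,200,000 m³
S = 808,140,000 / 46,200,000 = 17.4922 PSU

17.49 PSU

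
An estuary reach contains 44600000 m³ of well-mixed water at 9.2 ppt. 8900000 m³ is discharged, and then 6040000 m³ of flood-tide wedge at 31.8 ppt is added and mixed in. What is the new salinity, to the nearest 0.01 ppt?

Remaining after removal: 35,700,000 m³ at 9.2 ppt (salt = 328,440,000)
After addition: salt = 328,440,000 + 6,040,000×31.8 = 520,512,000; volume = 41,740,000 m³
S = 520,512,000 / 41,740,000 = 12.4703 ppt

12.47 ppt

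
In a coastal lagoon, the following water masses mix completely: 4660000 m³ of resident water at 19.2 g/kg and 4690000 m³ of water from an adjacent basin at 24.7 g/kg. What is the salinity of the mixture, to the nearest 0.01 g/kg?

By conservation of dissolved salt,
salt = 4,660,000×19.2 + 4,690,000×24.7 = 89,472,000 + 115,843,000 = 205,315,000
volume = 4,660,000 + 4,690,000 = 9,350,000 m³
S = 205,315,000 / 9,350,000 = 21.9588 g/kg

21.96 g/kg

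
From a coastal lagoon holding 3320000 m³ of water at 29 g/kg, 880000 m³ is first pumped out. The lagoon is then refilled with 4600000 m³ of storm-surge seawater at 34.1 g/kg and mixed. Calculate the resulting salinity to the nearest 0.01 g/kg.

32.33 g/kg

Remaining after removal: 2,440,000 m³ at 29 g/kg (salt = 70,760,000)
After addition: salt = 70,760,000 + 4,600,000×34.1 = 227,620,000; volume = 7,040,000 m³
S = 227,620,000 / 7,040,000 = 32.3324 g/kg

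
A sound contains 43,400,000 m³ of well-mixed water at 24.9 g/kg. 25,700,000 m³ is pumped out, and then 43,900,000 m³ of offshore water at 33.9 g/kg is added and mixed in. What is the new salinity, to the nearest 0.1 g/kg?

Remaining after removal: 17,700,000 m³ at 24.9 g/kg (salt = 440,730,000)
After addition: salt = 440,730,000 + 43,900,000×33.9 = 1,928,940,000; volume = 61,600,000 m³
S = 1,928,940,000 / 61,600,000 = 31.314 g/kg

31.3 g/kg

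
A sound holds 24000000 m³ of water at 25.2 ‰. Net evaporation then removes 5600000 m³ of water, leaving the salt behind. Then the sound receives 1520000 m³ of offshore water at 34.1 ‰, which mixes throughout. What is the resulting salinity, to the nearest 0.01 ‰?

After evaporation: salt = 24,000,000×25.2 = 604,800,000; volume = 24,000,000 − 5,600,000 = 18,400,000 m³
After mixing: salt = 604,800,000 + 1,520,000×34.1 = 656,632,000; volume = 18,400,000 + 1,520,000 = 19,920,000 m³
S = 656,632,000 / 19,920,000 = 32.9635 ‰

32.96 ‰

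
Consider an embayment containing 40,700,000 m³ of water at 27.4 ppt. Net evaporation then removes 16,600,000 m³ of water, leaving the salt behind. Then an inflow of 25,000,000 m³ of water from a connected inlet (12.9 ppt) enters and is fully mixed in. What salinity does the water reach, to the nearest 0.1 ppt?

After evaporation: salt = 40,700,000×27.4 = 1,115,180,000; volume = 40,700,000 − 16,600,000 = 24,100,000 m³
After mixing: salt = 1,115,180,000 + 25,000,000×12.9 = 1,437,680,000; volume = 24,100,000 + 25,000,000 = 49,100,000 m³
S = 1,437,680,000 / 49,100,000 = 29.2807 ppt

29.3 ppt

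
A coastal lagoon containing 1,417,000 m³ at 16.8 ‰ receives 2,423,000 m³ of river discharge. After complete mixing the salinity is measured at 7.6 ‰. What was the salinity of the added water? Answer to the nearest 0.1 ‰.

Salt balance: 1,417,000×16.8 + 2,423,000×S = 3,840,000×7.6
23,805,600 + 2,423,000·S = 29,184,000
S = (29,184,000 − 23,805,600) / 2,423,000 = 2.2197 ‰

2.2 ‰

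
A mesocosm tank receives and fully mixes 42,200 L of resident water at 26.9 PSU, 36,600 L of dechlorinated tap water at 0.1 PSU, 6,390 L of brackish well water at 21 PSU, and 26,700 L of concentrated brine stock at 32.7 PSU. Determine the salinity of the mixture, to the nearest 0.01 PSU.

19.18 PSU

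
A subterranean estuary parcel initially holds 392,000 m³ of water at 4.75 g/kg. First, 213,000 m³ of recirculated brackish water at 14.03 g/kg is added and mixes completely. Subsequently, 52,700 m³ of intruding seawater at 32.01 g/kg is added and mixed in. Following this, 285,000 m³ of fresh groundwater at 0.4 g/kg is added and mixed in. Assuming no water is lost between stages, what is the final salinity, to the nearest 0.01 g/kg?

7.06 g/kg

By conservation of dissolved salt,
Initial salt = 392,000×4.75 = 1,862,000
After stage 1: salt = 1,862,000 + 213,000×14.03 = 4,850,390; volume = 605,000 m³; S = 8.017 g/kg
After stage 2: salt = 4,850,390 + 52,700×32.01 = 6,537,317; volume = 657,700 m³; S = 9.94 g/kg
After stage 3: salt = 6,537,317 + 285,000×0.4 = 6,651,317; volume = 942,700 m³
S = 6,651,317 / 942,700 = 7.0556 g/kg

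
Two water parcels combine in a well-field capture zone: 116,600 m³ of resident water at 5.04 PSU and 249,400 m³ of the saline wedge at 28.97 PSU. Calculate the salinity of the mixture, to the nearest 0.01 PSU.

Conserving salt mass:
salt = 116,600×5.04 + 249,400×28.97 = 587,664 + 7,225,118 = 7,812,782
volume = 116,600 + 249,400 = 366,000 m³
S = 7,812,782 / 366,000 = 21.3464 PSU

21.35 PSU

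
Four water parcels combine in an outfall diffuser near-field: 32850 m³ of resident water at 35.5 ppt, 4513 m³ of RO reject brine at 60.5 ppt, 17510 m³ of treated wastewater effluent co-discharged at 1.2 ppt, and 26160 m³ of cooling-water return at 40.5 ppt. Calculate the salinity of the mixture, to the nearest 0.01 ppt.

Mass of salt is conserved:
salt = 32,850×35.5 + 4,513×60.5 + 17,510×1.2 + 26,160×40.5 = 1,166,175 + 273,036.5 + 21,012 + 1,059,480 = 2,519,703.5
volume = 32,850 + 4,513 + 17,510 + 26,160 = 81,033 m³
S = 2,519,703.5 / 81,033 = 31.0948 ppt

31.09 ppt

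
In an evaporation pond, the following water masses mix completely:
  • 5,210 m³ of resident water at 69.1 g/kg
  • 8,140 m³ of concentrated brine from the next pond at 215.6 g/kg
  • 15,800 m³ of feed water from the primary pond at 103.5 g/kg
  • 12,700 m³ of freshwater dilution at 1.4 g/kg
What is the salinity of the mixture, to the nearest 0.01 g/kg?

90.04 g/kg

Weighted by volume,
salt = 5,210×69.1 + 8,140×215.6 + 15,800×103.5 + 12,700×1.4 = 360,011 + 1,754,984 + 1,635,300 + 17,780 = 3,768,075
volume = 5,210 + 8,140 + 15,800 + 12,700 = 41,850 m³
S = 3,768,075 / 41,850 = 90.0376 g/kg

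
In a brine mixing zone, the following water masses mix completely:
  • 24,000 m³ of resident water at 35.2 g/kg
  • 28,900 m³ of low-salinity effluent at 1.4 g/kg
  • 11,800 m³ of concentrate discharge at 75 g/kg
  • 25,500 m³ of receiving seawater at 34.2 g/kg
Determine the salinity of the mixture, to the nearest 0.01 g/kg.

Salt balance:
salt = 24,000×35.2 + 28,900×1.4 + 11,800×75 + 25,500×34.2 = 844,800 + 40,460 + 885,000 + 872,100 = 2,642,360
volume = 24,000 + 28,900 + 11,800 + 25,500 = 90,200 m³
S = 2,642,360 / 90,200 = 29.2945 g/kg

29.29 g/kg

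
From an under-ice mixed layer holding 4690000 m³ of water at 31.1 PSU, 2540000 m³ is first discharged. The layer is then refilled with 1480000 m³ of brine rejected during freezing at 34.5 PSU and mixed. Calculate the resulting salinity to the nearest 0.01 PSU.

32.49 PSU

Remaining after removal: 2,150,000 m³ at 31.1 PSU (salt = 66,865,000)
After addition: salt = 66,865,000 + 1,480,000×34.5 = 117,925,000; volume = 3,630,000 m³
S = 117,925,000 / 3,630,000 = 32.4862 PSU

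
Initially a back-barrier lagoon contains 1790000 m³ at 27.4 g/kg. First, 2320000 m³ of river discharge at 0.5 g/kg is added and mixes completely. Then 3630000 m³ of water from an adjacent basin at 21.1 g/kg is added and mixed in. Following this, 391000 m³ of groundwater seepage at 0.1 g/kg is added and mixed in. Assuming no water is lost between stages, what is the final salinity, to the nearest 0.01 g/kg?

15.60 g/kg

Mass of salt is conserved:
Initial salt = 1,790,000×27.4 = 49,046,000
After stage 1: salt = 49,046,000 + 2,320,000×0.5 = 50,206,000; volume = 4,110,000 m³; S = 12.216 g/kg
After stage 2: salt = 50,206,000 + 3,630,000×21.1 = 126,799,000; volume = 7,740,000 m³; S = 16.382 g/kg
After stage 3: salt = 126,799,000 + 391,000×0.1 = 126,838,100; volume = 8,131,000 m³
S = 126,838,100 / 8,131,000 = 15.5993 g/kg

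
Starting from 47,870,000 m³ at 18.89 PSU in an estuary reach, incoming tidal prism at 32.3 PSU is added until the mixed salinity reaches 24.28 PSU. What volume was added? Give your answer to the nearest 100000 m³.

Salt balance: 47,870,000×18.89 + V×32.3 = (47,870,000+V)×24.28
904,264,300 + 32.3V = 1,162,283,600 + 24.28V
258,019,300 = 8.02V
V = 32,171,982.54 m³

32200000 m³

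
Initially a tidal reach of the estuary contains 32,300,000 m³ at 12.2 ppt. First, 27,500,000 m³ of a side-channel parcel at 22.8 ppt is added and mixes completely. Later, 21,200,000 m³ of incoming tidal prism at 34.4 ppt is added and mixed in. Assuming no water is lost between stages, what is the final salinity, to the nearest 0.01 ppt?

21.61 ppt

Conserving salt mass:
Initial salt = 32,300,000×12.2 = 394,060,000
After stage 1: salt = 394,060,000 + 27,500,000×22.8 = 1,021,060,000; volume = 59,800,000 m³; S = 17.075 ppt
After stage 2: salt = 1,021,060,000 + 21,200,000×34.4 = 1,750,340,000; volume = 81,000,000 m³
S = 1,750,340,000 / 81,000,000 = 21.6091 ppt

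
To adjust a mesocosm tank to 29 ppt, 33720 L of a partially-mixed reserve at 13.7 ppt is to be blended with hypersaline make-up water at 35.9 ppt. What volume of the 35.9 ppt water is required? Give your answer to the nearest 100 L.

Salt balance: 33,720×13.7 + V×35.9 = (33,720+V)×29
461,964 + 35.9V = 977,880 + 29V
515,916 = 6.9V
V = 74,770.43 L

74800 L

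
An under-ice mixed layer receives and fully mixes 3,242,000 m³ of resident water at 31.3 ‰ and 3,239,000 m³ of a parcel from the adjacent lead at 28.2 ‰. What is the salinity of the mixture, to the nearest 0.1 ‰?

29.8 ‰

Weighted by volume,
salt = 3,242,000×31.3 + 3,239,000×28.2 = 101,474,600 + 91,339,800 = 192,814,400
volume = 3,242,000 + 3,239,000 = 6,481,000 m³
S = 192,814,400 / 6,481,000 = 29.751 ‰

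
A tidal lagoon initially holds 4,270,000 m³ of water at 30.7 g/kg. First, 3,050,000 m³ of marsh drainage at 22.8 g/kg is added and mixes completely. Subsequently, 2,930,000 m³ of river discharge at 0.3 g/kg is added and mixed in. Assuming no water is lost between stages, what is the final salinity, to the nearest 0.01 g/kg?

Weighted by volume,
Initial salt = 4,270,000×30.7 = 131,089,000
After stage 1: salt = 131,089,000 + 3,050,000×22.8 = 200,629,000; volume = 7,320,000 m³; S = 27.408 g/kg
After stage 2: salt = 200,629,000 + 2,930,000×0.3 = 201,508,000; volume = 10,250,000 m³
S = 201,508,000 / 10,250,000 = 19.6593 g/kg

19.66 g/kg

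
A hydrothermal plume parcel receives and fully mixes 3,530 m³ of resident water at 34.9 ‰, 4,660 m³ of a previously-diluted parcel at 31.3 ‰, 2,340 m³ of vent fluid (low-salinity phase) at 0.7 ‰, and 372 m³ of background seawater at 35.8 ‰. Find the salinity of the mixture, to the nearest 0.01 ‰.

By conservation of dissolved salt,
salt = 3,530×34.9 + 4,660×31.3 + 2,340×0.7 + 372×35.8 = 123,197 + 145,858 + 1,638 + 13,317.6 = 284,010.6
volume = 3,530 + 4,660 + 2,340 + 372 = 10,902 m³
S = 284,010.6 / 10,902 = 26.0512 ‰

26.05 ‰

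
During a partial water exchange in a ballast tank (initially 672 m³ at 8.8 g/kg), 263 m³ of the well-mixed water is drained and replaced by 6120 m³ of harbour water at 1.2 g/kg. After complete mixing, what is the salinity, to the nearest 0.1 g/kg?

Remaining after removal: 409 m³ at 8.8 g/kg (salt = 3,599.2)
After addition: salt = 3,599.2 + 6,120×1.2 = 10,943.2; volume = 6,529 m³
S = 10,943.2 / 6,529 = 1.6761 g/kg

1.7 g/kg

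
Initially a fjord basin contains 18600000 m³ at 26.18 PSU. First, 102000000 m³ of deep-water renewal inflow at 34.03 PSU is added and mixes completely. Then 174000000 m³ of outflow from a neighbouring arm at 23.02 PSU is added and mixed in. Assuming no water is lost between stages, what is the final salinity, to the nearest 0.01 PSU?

Salt balance:
Initial salt = 18,600,000×26.18 = 486,948,000
After stage 1: salt = 486,948,000 + 102,000,000×34.03 = 3,958,008,000; volume = 120,600,000 m³; S = 32.819 PSU
After stage 2: salt = 3,958,008,000 + 174,000,000×23.02 = 7,963,488,000; volume = 294,600,000 m³
S = 7,963,488,000 / 294,600,000 = 27.0315 PSU

27.03 PSU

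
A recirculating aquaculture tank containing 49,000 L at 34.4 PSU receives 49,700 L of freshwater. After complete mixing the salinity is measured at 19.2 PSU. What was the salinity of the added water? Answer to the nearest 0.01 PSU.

Salt balance: 49,000×34.4 + 49,700×S = 98,700×19.2
1,685,600 + 49,700·S = 1,895,040
S = (1,895,040 − 1,685,600) / 49,700 = 4.2141 PSU

4.21 PSU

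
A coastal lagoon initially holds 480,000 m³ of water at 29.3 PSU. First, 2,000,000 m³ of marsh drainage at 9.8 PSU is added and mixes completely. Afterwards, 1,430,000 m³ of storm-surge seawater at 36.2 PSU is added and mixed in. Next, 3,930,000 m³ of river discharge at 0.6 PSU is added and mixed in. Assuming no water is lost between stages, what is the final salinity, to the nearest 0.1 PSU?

11.2 PSU

Weighted by volume,
Initial salt = 480,000×29.3 = 14,064,000
After stage 1: salt = 14,064,000 + 2,000,000×9.8 = 33,664,000; volume = 2,480,000 m³; S = 13.574 PSU
After stage 2: salt = 33,664,000 + 1,430,000×36.2 = 85,430,000; volume = 3,910,000 m³; S = 21.849 PSU
After stage 3: salt = 85,430,000 + 3,930,000×0.6 = 87,788,000; volume = 7,840,000 m³
S = 87,788,000 / 7,840,000 = 11.1974 PSU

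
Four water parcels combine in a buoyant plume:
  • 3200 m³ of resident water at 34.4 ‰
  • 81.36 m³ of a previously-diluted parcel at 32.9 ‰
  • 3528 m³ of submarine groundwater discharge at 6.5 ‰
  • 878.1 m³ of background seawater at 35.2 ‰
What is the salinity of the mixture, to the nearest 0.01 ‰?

21.67 ‰

Total salt / total volume:
salt = 3,200×34.4 + 81.36×32.9 + 3,528×6.5 + 878.1×35.2 = 110,080 + 2,676.744 + 22,932 + 30,909.12 = 166,597.864
volume = 3,200 + 81.36 + 3,528 + 878.1 = 7,687.46 m³
S = 166,597.864 / 7,687.46 = 21.6714 ‰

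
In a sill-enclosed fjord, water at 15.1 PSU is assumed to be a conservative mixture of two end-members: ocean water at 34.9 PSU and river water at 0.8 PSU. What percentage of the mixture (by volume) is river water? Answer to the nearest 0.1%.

58.1%

Let f be the freshwater fraction. Salt balance per unit volume:
f×0.8 + (1−f)×34.9 = 15.1
f = (34.9 − 15.1) / (34.9 − 0.8) = 19.8/34.1 = 0.5806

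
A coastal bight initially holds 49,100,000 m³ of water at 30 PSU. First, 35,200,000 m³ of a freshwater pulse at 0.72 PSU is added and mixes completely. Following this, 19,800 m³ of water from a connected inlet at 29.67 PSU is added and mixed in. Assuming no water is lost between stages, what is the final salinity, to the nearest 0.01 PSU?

17.78 PSU

Total salt / total volume:
Initial salt = 49,100,000×30 = 1,473,000,000
After stage 1: salt = 1,473,000,000 + 35,200,000×0.72 = 1,498,344,000; volume = 84,300,000 m³; S = 17.774 PSU
After stage 2: salt = 1,498,344,000 + 19,800×29.67 = 1,498,931,466; volume = 84,319,800 m³
S = 1,498,931,466 / 84,319,800 = 17.7767 PSU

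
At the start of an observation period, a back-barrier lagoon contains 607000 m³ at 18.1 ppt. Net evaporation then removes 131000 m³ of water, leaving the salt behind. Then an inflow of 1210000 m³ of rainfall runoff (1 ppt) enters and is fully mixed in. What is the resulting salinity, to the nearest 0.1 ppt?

After evaporation: salt = 607,000×18.1 = 10,986,700; volume = 607,000 − 131,000 = 476,000 m³
After mixing: salt = 10,986,700 + 1,210,000×1 = 12,196,700; volume = 476,000 + 1,210,000 = 1,686,000 m³
S = 12,196,700 / 1,686,000 = 7.2341 ppt

7.2 ppt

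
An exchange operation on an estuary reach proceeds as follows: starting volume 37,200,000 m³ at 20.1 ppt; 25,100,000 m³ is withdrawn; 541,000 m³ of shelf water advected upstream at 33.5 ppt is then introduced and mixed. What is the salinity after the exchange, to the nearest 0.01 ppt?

20.67 ppt

Remaining after removal: 12,100,000 m³ at 20.1 ppt (salt = 243,210,000)
After addition: salt = 243,210,000 + 541,000×33.5 = 261,333,500; volume = 12,641,000 m³
S = 261,333,500 / 12,641,000 = 20.6735 ppt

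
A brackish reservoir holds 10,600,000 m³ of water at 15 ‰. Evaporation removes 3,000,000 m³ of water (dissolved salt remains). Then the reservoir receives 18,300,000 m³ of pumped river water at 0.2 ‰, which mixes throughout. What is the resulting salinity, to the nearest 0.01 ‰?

6.28 ‰

After evaporation: salt = 10,600,000×15 = 159,000,000; volume = 10,600,000 − 3,000,000 = 7,600,000 m³
After mixing: salt = 159,000,000 + 18,300,000×0.2 = 162,660,000; volume = 7,600,000 + 18,300,000 = 25,900,000 m³
S = 162,660,000 / 25,900,000 = 6.2803 ‰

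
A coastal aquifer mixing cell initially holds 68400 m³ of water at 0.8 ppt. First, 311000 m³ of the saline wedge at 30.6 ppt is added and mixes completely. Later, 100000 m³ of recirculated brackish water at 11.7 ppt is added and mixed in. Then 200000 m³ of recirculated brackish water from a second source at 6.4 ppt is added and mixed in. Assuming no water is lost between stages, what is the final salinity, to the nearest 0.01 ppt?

17.69 ppt

Weighted by volume,
Initial salt = 68,400×0.8 = 54,720
After stage 1: salt = 54,720 + 311,000×30.6 = 9,571,320; volume = 379,400 m³; S = 25.228 ppt
After stage 2: salt = 9,571,320 + 100,000×11.7 = 10,741,320; volume = 479,400 m³; S = 22.406 ppt
After stage 3: salt = 10,741,320 + 200,000×6.4 = 12,021,320; volume = 679,400 m³
S = 12,021,320 / 679,400 = 17.694 ppt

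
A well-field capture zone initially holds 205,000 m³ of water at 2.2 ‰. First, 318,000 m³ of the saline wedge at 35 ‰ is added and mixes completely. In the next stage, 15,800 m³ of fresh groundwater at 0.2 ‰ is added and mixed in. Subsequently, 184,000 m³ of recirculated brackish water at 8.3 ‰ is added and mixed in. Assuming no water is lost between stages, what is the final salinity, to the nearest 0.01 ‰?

18.14 ‰

Weighted by volume,
Initial salt = 205,000×2.2 = 451,000
After stage 1: salt = 451,000 + 318,000×35 = 11,581,000; volume = 523,000 m³; S = 22.143 ‰
After stage 2: salt = 11,581,000 + 15,800×0.2 = 11,584,160; volume = 538,800 m³; S = 21.5 ‰
After stage 3: salt = 11,584,160 + 184,000×8.3 = 13,111,360; volume = 722,800 m³
S = 13,111,360 / 722,800 = 18.1397 ‰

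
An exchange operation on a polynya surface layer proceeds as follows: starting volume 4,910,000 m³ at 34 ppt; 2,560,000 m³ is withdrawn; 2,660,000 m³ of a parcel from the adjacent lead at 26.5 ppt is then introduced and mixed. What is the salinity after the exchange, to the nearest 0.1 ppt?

30.0 ppt

Remaining after removal: 2,350,000 m³ at 34 ppt (salt = 79,900,000)
After addition: salt = 79,900,000 + 2,660,000×26.5 = 150,390,000; volume = 5,010,000 m³
S = 150,390,000 / 5,010,000 = 30.018 ppt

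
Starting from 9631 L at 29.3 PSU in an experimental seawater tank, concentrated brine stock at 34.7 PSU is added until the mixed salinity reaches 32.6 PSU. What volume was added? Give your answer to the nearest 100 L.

Salt balance: 9,631×29.3 + V×34.7 = (9,631+V)×32.6
282,188.3 + 34.7V = 313,970.6 + 32.6V
31,782.3 = 2.1V
V = 15,134.43 L

15100 L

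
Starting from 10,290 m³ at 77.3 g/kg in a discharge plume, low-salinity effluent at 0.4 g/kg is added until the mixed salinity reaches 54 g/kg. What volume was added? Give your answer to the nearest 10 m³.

Salt balance: 10,290×77.3 + V×0.4 = (10,290+V)×54
795,417 + 0.4V = 555,660 + 54V
239,757 = 53.6V
V = 4,473.08 m³

4470 m³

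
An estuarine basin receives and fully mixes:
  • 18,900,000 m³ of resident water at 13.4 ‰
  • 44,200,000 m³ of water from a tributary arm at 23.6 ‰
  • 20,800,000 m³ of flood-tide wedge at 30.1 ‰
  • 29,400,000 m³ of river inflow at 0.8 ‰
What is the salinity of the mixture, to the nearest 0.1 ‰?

17.2 ‰

Total salt / total volume:
salt = 18,900,000×13.4 + 44,200,000×23.6 + 20,800,000×30.1 + 29,400,000×0.8 = 253,260,000 + 1,043,120,000 + 626,080,000 + 23,520,000 = 1,945,980,000
volume = 18,900,000 + 44,200,000 + 20,800,000 + 29,400,000 = 113,300,000 m³
S = 1,945,980,000 / 113,300,000 = 17.175 ‰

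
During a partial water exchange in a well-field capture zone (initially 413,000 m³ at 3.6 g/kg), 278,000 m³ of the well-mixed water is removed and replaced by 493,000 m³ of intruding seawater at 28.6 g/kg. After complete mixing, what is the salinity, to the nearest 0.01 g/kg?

Remaining after removal: 135,000 m³ at 3.6 g/kg (salt = 486,000)
After addition: salt = 486,000 + 493,000×28.6 = 14,585,800; volume = 628,000 m³
S = 14,585,800 / 628,000 = 23.2258 g/kg

23.23 g/kg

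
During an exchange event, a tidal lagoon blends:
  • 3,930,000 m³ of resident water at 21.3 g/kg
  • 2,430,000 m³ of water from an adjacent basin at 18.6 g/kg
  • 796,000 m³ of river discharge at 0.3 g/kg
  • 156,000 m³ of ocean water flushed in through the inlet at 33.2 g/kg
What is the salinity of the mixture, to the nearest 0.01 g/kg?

18.37 g/kg

Conserving salt mass:
salt = 3,930,000×21.3 + 2,430,000×18.6 + 796,000×0.3 + 156,000×33.2 = 83,709,000 + 45,198,000 + 238,800 + 5,179,200 = 134,325,000
volume = 3,930,000 + 2,430,000 + 796,000 + 156,000 = 7,312,000 m³
S = 134,325,000 / 7,312,000 = 18.3705 g/kg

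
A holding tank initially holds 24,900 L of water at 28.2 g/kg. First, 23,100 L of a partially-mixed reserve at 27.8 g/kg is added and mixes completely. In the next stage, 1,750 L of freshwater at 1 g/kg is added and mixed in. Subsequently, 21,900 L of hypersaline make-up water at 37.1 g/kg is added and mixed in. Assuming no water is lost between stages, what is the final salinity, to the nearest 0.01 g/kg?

Total salt / total volume:
Initial salt = 24,900×28.2 = 702,180
After stage 1: salt = 702,180 + 23,100×27.8 = 1,344,360; volume = 48,000 L; S = 28.008 g/kg
After stage 2: salt = 1,344,360 + 1,750×1 = 1,346,110; volume = 49,750 L; S = 27.057 g/kg
After stage 3: salt = 1,346,110 + 21,900×37.1 = 2,158,600; volume = 71,650 L
S = 2,158,600 / 71,650 = 30.127 g/kg

30.13 g/kg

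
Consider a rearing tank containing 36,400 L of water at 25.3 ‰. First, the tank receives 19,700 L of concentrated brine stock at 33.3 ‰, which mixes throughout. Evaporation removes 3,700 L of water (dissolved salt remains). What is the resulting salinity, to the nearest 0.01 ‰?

After mixing: salt = 36,400×25.3 + 19,700×33.3 = 1,576,930; volume = 56,100 L
After evaporation: salt unchanged = 1,576,930; volume = 56,100 − 3,700 = 52,400 L
S = 1,576,930 / 52,400 = 30.0941 ‰

30.09 ‰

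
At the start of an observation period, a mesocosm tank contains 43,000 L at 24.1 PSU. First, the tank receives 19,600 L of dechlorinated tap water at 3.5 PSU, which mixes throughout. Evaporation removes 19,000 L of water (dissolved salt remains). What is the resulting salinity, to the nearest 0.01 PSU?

25.34 PSU

After mixing: salt = 43,000×24.1 + 19,600×3.5 = 1,104,900; volume = 62,600 L
After evaporation: salt unchanged = 1,104,900; volume = 62,600 − 19,000 = 43,600 L
S = 1,104,900 / 43,600 = 25.3417 PSU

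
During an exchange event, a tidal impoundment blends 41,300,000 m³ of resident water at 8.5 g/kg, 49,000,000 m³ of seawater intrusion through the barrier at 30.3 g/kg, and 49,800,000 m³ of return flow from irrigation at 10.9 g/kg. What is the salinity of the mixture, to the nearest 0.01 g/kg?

Conserving salt mass:
salt = 41,300,000×8.5 + 49,000,000×30.3 + 49,800,000×10.9 = 351,050,000 + 1,484,700,000 + 542,820,000 = 2,378,570,000
volume = 41,300,000 + 49,000,000 + 49,800,000 = 140,100,000 m³
S = 2,378,570,000 / 140,100,000 = 16.9777 g/kg

16.98 g/kg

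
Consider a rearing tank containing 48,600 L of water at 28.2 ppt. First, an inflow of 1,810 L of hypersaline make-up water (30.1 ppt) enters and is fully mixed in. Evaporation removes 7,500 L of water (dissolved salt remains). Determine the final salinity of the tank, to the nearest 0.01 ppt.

After mixing: salt = 48,600×28.2 + 1,810×30.1 = 1,425,001; volume = 50,410 L
After evaporation: salt unchanged = 1,425,001; volume = 50,410 − 7,500 = 42,910 L
S = 1,425,001 / 42,910 = 33.2091 ppt

33.21 ppt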